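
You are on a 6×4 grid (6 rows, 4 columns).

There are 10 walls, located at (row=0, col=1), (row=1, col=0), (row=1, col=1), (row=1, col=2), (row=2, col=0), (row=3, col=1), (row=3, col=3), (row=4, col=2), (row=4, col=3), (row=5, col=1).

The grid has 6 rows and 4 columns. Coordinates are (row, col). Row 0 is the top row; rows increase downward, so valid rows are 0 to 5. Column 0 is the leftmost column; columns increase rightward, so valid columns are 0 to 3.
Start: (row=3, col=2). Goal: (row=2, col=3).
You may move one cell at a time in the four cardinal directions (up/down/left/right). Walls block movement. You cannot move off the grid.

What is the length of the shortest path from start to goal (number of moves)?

BFS from (row=3, col=2) until reaching (row=2, col=3):
  Distance 0: (row=3, col=2)
  Distance 1: (row=2, col=2)
  Distance 2: (row=2, col=1), (row=2, col=3)  <- goal reached here
One shortest path (2 moves): (row=3, col=2) -> (row=2, col=2) -> (row=2, col=3)

Answer: Shortest path length: 2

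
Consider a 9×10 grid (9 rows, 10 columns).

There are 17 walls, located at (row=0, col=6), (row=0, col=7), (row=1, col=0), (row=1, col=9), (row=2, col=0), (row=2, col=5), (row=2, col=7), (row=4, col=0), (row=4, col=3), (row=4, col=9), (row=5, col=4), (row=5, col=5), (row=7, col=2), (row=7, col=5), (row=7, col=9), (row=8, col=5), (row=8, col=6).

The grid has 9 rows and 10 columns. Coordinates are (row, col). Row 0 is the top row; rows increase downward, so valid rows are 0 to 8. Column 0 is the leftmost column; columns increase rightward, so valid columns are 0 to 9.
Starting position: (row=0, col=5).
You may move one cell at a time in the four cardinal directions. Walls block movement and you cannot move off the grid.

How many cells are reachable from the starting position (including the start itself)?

BFS flood-fill from (row=0, col=5):
  Distance 0: (row=0, col=5)
  Distance 1: (row=0, col=4), (row=1, col=5)
  Distance 2: (row=0, col=3), (row=1, col=4), (row=1, col=6)
  Distance 3: (row=0, col=2), (row=1, col=3), (row=1, col=7), (row=2, col=4), (row=2, col=6)
  Distance 4: (row=0, col=1), (row=1, col=2), (row=1, col=8), (row=2, col=3), (row=3, col=4), (row=3, col=6)
  Distance 5: (row=0, col=0), (row=0, col=8), (row=1, col=1), (row=2, col=2), (row=2, col=8), (row=3, col=3), (row=3, col=5), (row=3, col=7), (row=4, col=4), (row=4, col=6)
  Distance 6: (row=0, col=9), (row=2, col=1), (row=2, col=9), (row=3, col=2), (row=3, col=8), (row=4, col=5), (row=4, col=7), (row=5, col=6)
  Distance 7: (row=3, col=1), (row=3, col=9), (row=4, col=2), (row=4, col=8), (row=5, col=7), (row=6, col=6)
  Distance 8: (row=3, col=0), (row=4, col=1), (row=5, col=2), (row=5, col=8), (row=6, col=5), (row=6, col=7), (row=7, col=6)
  Distance 9: (row=5, col=1), (row=5, col=3), (row=5, col=9), (row=6, col=2), (row=6, col=4), (row=6, col=8), (row=7, col=7)
  Distance 10: (row=5, col=0), (row=6, col=1), (row=6, col=3), (row=6, col=9), (row=7, col=4), (row=7, col=8), (row=8, col=7)
  Distance 11: (row=6, col=0), (row=7, col=1), (row=7, col=3), (row=8, col=4), (row=8, col=8)
  Distance 12: (row=7, col=0), (row=8, col=1), (row=8, col=3), (row=8, col=9)
  Distance 13: (row=8, col=0), (row=8, col=2)
Total reachable: 73 (grid has 73 open cells total)

Answer: Reachable cells: 73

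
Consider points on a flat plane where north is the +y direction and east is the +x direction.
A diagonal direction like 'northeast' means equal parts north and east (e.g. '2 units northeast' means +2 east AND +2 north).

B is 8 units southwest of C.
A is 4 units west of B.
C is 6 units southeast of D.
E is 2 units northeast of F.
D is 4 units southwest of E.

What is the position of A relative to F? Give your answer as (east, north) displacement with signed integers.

Answer: A is at (east=-8, north=-16) relative to F.

Derivation:
Place F at the origin (east=0, north=0).
  E is 2 units northeast of F: delta (east=+2, north=+2); E at (east=2, north=2).
  D is 4 units southwest of E: delta (east=-4, north=-4); D at (east=-2, north=-2).
  C is 6 units southeast of D: delta (east=+6, north=-6); C at (east=4, north=-8).
  B is 8 units southwest of C: delta (east=-8, north=-8); B at (east=-4, north=-16).
  A is 4 units west of B: delta (east=-4, north=+0); A at (east=-8, north=-16).
Therefore A relative to F: (east=-8, north=-16).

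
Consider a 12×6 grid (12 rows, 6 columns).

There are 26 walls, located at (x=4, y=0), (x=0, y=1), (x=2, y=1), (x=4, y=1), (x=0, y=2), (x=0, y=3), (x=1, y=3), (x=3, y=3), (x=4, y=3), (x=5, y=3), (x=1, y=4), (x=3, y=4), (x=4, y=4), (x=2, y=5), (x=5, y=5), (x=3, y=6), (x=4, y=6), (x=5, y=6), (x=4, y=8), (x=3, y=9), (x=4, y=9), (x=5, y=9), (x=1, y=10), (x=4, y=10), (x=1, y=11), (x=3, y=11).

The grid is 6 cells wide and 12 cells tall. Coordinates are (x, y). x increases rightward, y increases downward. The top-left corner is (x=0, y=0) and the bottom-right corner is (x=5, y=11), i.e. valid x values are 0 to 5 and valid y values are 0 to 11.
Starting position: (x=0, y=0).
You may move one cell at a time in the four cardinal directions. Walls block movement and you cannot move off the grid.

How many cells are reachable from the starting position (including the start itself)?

BFS flood-fill from (x=0, y=0):
  Distance 0: (x=0, y=0)
  Distance 1: (x=1, y=0)
  Distance 2: (x=2, y=0), (x=1, y=1)
  Distance 3: (x=3, y=0), (x=1, y=2)
  Distance 4: (x=3, y=1), (x=2, y=2)
  Distance 5: (x=3, y=2), (x=2, y=3)
  Distance 6: (x=4, y=2), (x=2, y=4)
  Distance 7: (x=5, y=2)
  Distance 8: (x=5, y=1)
  Distance 9: (x=5, y=0)
Total reachable: 15 (grid has 46 open cells total)

Answer: Reachable cells: 15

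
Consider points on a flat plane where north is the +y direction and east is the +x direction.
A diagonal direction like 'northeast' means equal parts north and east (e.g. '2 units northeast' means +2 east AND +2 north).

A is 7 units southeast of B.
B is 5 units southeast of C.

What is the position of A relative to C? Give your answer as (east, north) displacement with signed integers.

Answer: A is at (east=12, north=-12) relative to C.

Derivation:
Place C at the origin (east=0, north=0).
  B is 5 units southeast of C: delta (east=+5, north=-5); B at (east=5, north=-5).
  A is 7 units southeast of B: delta (east=+7, north=-7); A at (east=12, north=-12).
Therefore A relative to C: (east=12, north=-12).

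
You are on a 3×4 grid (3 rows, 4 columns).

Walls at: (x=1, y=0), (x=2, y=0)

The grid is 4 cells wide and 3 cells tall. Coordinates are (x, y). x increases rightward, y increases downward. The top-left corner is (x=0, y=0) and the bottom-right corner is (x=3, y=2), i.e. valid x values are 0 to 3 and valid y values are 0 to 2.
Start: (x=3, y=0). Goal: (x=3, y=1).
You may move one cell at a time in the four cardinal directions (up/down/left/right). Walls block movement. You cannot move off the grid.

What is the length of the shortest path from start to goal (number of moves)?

BFS from (x=3, y=0) until reaching (x=3, y=1):
  Distance 0: (x=3, y=0)
  Distance 1: (x=3, y=1)  <- goal reached here
One shortest path (1 moves): (x=3, y=0) -> (x=3, y=1)

Answer: Shortest path length: 1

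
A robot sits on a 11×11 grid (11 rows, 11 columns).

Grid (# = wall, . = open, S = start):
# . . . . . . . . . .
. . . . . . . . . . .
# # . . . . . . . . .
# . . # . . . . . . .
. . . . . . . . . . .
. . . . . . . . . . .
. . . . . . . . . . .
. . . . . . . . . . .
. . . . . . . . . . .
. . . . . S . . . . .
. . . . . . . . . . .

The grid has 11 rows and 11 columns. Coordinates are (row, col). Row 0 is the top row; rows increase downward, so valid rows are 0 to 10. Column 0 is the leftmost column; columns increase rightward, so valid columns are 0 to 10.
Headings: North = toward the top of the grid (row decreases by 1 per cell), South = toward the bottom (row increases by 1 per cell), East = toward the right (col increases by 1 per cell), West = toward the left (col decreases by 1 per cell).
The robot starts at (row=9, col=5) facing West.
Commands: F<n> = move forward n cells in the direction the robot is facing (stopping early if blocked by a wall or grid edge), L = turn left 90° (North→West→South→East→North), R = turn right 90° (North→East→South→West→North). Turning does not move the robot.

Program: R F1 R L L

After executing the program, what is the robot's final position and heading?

Start: (row=9, col=5), facing West
  R: turn right, now facing North
  F1: move forward 1, now at (row=8, col=5)
  R: turn right, now facing East
  L: turn left, now facing North
  L: turn left, now facing West
Final: (row=8, col=5), facing West

Answer: Final position: (row=8, col=5), facing West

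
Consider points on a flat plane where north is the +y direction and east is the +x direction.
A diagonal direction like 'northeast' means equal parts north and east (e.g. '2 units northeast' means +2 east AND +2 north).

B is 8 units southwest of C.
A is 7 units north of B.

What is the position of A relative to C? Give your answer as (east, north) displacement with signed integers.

Place C at the origin (east=0, north=0).
  B is 8 units southwest of C: delta (east=-8, north=-8); B at (east=-8, north=-8).
  A is 7 units north of B: delta (east=+0, north=+7); A at (east=-8, north=-1).
Therefore A relative to C: (east=-8, north=-1).

Answer: A is at (east=-8, north=-1) relative to C.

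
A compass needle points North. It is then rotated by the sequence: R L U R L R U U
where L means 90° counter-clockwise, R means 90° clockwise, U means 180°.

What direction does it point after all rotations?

Start: North
  R (right (90° clockwise)) -> East
  L (left (90° counter-clockwise)) -> North
  U (U-turn (180°)) -> South
  R (right (90° clockwise)) -> West
  L (left (90° counter-clockwise)) -> South
  R (right (90° clockwise)) -> West
  U (U-turn (180°)) -> East
  U (U-turn (180°)) -> West
Final: West

Answer: Final heading: West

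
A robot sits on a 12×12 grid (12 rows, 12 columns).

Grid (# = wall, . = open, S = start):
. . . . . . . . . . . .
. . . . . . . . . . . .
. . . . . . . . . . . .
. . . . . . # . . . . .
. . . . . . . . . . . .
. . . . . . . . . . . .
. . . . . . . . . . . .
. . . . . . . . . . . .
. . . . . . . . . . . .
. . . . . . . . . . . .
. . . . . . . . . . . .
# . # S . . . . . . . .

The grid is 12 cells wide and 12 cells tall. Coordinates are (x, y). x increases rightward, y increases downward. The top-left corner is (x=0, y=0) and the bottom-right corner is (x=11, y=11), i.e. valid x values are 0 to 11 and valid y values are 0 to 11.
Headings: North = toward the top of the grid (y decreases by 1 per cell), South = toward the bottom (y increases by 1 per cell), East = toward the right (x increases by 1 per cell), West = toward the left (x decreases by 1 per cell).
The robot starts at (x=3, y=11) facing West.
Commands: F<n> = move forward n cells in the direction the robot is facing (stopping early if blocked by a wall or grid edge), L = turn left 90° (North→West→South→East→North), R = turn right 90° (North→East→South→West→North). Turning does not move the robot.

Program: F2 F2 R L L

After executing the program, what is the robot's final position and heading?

Answer: Final position: (x=3, y=11), facing South

Derivation:
Start: (x=3, y=11), facing West
  F2: move forward 0/2 (blocked), now at (x=3, y=11)
  F2: move forward 0/2 (blocked), now at (x=3, y=11)
  R: turn right, now facing North
  L: turn left, now facing West
  L: turn left, now facing South
Final: (x=3, y=11), facing South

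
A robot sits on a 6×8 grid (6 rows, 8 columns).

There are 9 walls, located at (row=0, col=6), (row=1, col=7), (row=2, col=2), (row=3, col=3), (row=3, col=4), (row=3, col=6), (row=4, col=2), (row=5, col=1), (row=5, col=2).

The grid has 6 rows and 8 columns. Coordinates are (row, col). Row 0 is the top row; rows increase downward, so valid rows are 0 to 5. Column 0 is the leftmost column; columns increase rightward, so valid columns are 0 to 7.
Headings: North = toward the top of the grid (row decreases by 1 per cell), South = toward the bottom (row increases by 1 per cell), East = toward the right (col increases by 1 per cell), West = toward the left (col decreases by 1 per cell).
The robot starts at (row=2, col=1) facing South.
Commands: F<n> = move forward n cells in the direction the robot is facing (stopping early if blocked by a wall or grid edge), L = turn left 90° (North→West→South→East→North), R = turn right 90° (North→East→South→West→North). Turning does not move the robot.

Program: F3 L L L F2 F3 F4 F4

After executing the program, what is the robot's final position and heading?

Start: (row=2, col=1), facing South
  F3: move forward 2/3 (blocked), now at (row=4, col=1)
  L: turn left, now facing East
  L: turn left, now facing North
  L: turn left, now facing West
  F2: move forward 1/2 (blocked), now at (row=4, col=0)
  F3: move forward 0/3 (blocked), now at (row=4, col=0)
  F4: move forward 0/4 (blocked), now at (row=4, col=0)
  F4: move forward 0/4 (blocked), now at (row=4, col=0)
Final: (row=4, col=0), facing West

Answer: Final position: (row=4, col=0), facing West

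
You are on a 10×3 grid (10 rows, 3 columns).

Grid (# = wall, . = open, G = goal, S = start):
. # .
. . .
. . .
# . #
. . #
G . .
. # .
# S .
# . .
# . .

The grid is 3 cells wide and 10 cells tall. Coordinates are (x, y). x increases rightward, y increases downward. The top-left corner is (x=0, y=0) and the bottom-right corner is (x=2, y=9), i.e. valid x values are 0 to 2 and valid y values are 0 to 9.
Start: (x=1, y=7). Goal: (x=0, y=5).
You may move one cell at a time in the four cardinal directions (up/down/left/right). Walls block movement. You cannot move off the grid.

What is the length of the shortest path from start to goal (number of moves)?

BFS from (x=1, y=7) until reaching (x=0, y=5):
  Distance 0: (x=1, y=7)
  Distance 1: (x=2, y=7), (x=1, y=8)
  Distance 2: (x=2, y=6), (x=2, y=8), (x=1, y=9)
  Distance 3: (x=2, y=5), (x=2, y=9)
  Distance 4: (x=1, y=5)
  Distance 5: (x=1, y=4), (x=0, y=5)  <- goal reached here
One shortest path (5 moves): (x=1, y=7) -> (x=2, y=7) -> (x=2, y=6) -> (x=2, y=5) -> (x=1, y=5) -> (x=0, y=5)

Answer: Shortest path length: 5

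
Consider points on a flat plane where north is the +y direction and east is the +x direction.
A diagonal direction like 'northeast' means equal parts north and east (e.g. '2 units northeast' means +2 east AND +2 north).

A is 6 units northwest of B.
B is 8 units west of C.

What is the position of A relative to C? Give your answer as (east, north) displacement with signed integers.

Place C at the origin (east=0, north=0).
  B is 8 units west of C: delta (east=-8, north=+0); B at (east=-8, north=0).
  A is 6 units northwest of B: delta (east=-6, north=+6); A at (east=-14, north=6).
Therefore A relative to C: (east=-14, north=6).

Answer: A is at (east=-14, north=6) relative to C.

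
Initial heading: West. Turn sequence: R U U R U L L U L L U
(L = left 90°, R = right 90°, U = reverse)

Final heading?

Start: West
  R (right (90° clockwise)) -> North
  U (U-turn (180°)) -> South
  U (U-turn (180°)) -> North
  R (right (90° clockwise)) -> East
  U (U-turn (180°)) -> West
  L (left (90° counter-clockwise)) -> South
  L (left (90° counter-clockwise)) -> East
  U (U-turn (180°)) -> West
  L (left (90° counter-clockwise)) -> South
  L (left (90° counter-clockwise)) -> East
  U (U-turn (180°)) -> West
Final: West

Answer: Final heading: West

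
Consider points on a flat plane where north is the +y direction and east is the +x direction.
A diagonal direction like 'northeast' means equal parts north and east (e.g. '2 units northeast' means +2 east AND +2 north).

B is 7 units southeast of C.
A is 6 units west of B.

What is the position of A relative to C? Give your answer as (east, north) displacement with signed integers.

Answer: A is at (east=1, north=-7) relative to C.

Derivation:
Place C at the origin (east=0, north=0).
  B is 7 units southeast of C: delta (east=+7, north=-7); B at (east=7, north=-7).
  A is 6 units west of B: delta (east=-6, north=+0); A at (east=1, north=-7).
Therefore A relative to C: (east=1, north=-7).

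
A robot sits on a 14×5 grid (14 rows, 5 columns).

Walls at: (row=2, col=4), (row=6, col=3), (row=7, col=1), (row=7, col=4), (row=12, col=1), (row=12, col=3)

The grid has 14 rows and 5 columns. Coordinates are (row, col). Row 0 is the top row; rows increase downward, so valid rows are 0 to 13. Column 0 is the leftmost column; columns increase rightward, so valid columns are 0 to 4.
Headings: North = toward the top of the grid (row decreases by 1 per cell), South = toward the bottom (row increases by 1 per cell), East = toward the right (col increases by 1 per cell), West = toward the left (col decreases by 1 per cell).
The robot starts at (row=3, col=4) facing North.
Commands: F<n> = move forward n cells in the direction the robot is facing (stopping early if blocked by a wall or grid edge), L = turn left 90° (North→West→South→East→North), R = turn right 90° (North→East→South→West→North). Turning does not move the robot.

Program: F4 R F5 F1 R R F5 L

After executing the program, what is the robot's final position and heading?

Answer: Final position: (row=3, col=0), facing South

Derivation:
Start: (row=3, col=4), facing North
  F4: move forward 0/4 (blocked), now at (row=3, col=4)
  R: turn right, now facing East
  F5: move forward 0/5 (blocked), now at (row=3, col=4)
  F1: move forward 0/1 (blocked), now at (row=3, col=4)
  R: turn right, now facing South
  R: turn right, now facing West
  F5: move forward 4/5 (blocked), now at (row=3, col=0)
  L: turn left, now facing South
Final: (row=3, col=0), facing South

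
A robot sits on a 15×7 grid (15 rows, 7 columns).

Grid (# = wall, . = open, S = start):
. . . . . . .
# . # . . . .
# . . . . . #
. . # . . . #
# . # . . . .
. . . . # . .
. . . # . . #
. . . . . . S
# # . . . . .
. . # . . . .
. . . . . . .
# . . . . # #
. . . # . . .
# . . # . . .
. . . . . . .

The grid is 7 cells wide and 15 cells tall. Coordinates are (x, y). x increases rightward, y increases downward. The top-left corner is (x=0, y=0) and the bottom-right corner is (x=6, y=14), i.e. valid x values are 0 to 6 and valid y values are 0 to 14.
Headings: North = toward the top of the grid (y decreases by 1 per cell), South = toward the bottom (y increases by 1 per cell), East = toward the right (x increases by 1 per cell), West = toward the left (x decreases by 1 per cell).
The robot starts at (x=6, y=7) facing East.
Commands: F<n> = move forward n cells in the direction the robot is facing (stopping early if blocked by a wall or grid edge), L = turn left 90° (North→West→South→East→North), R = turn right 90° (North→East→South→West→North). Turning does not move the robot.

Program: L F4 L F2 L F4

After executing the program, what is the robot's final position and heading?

Answer: Final position: (x=4, y=11), facing South

Derivation:
Start: (x=6, y=7), facing East
  L: turn left, now facing North
  F4: move forward 0/4 (blocked), now at (x=6, y=7)
  L: turn left, now facing West
  F2: move forward 2, now at (x=4, y=7)
  L: turn left, now facing South
  F4: move forward 4, now at (x=4, y=11)
Final: (x=4, y=11), facing South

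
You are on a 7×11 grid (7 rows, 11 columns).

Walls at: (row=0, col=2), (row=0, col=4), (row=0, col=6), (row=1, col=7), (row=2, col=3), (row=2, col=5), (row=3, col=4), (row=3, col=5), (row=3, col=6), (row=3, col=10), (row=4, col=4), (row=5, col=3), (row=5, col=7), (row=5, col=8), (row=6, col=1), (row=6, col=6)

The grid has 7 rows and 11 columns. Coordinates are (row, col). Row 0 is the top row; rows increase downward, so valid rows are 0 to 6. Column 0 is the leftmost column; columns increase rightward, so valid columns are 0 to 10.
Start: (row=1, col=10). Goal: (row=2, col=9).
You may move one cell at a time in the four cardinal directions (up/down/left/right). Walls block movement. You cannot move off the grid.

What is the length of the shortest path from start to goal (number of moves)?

BFS from (row=1, col=10) until reaching (row=2, col=9):
  Distance 0: (row=1, col=10)
  Distance 1: (row=0, col=10), (row=1, col=9), (row=2, col=10)
  Distance 2: (row=0, col=9), (row=1, col=8), (row=2, col=9)  <- goal reached here
One shortest path (2 moves): (row=1, col=10) -> (row=1, col=9) -> (row=2, col=9)

Answer: Shortest path length: 2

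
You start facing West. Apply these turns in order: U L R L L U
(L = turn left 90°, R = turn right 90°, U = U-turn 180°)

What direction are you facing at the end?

Start: West
  U (U-turn (180°)) -> East
  L (left (90° counter-clockwise)) -> North
  R (right (90° clockwise)) -> East
  L (left (90° counter-clockwise)) -> North
  L (left (90° counter-clockwise)) -> West
  U (U-turn (180°)) -> East
Final: East

Answer: Final heading: East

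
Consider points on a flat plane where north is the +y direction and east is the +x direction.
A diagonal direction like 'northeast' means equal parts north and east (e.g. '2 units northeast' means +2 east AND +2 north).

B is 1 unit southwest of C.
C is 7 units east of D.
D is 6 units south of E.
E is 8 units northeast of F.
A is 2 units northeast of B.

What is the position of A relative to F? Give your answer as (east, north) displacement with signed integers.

Place F at the origin (east=0, north=0).
  E is 8 units northeast of F: delta (east=+8, north=+8); E at (east=8, north=8).
  D is 6 units south of E: delta (east=+0, north=-6); D at (east=8, north=2).
  C is 7 units east of D: delta (east=+7, north=+0); C at (east=15, north=2).
  B is 1 unit southwest of C: delta (east=-1, north=-1); B at (east=14, north=1).
  A is 2 units northeast of B: delta (east=+2, north=+2); A at (east=16, north=3).
Therefore A relative to F: (east=16, north=3).

Answer: A is at (east=16, north=3) relative to F.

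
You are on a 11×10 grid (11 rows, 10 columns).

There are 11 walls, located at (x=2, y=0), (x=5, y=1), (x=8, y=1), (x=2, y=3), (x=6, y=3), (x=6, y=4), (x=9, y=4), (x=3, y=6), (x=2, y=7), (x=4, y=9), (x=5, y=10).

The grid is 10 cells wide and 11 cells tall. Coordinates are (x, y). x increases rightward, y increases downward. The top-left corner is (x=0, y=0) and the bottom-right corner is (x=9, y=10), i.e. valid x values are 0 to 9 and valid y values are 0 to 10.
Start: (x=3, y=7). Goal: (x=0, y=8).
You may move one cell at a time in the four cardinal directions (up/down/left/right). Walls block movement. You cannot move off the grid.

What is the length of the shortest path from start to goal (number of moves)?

BFS from (x=3, y=7) until reaching (x=0, y=8):
  Distance 0: (x=3, y=7)
  Distance 1: (x=4, y=7), (x=3, y=8)
  Distance 2: (x=4, y=6), (x=5, y=7), (x=2, y=8), (x=4, y=8), (x=3, y=9)
  Distance 3: (x=4, y=5), (x=5, y=6), (x=6, y=7), (x=1, y=8), (x=5, y=8), (x=2, y=9), (x=3, y=10)
  Distance 4: (x=4, y=4), (x=3, y=5), (x=5, y=5), (x=6, y=6), (x=1, y=7), (x=7, y=7), (x=0, y=8), (x=6, y=8), (x=1, y=9), (x=5, y=9), (x=2, y=10), (x=4, y=10)  <- goal reached here
One shortest path (4 moves): (x=3, y=7) -> (x=3, y=8) -> (x=2, y=8) -> (x=1, y=8) -> (x=0, y=8)

Answer: Shortest path length: 4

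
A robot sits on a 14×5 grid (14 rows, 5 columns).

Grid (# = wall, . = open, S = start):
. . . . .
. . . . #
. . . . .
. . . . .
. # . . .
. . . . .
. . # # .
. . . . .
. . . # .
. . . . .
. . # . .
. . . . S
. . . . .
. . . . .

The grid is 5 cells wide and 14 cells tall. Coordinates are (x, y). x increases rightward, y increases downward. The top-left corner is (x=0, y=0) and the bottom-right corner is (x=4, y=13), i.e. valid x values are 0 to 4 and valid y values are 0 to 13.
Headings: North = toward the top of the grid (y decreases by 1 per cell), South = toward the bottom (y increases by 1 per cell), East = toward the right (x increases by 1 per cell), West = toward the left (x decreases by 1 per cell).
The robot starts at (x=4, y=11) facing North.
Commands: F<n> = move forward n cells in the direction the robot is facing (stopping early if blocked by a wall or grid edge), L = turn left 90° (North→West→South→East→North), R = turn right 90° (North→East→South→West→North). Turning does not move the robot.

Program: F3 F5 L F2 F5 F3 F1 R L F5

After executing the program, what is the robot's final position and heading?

Answer: Final position: (x=0, y=3), facing West

Derivation:
Start: (x=4, y=11), facing North
  F3: move forward 3, now at (x=4, y=8)
  F5: move forward 5, now at (x=4, y=3)
  L: turn left, now facing West
  F2: move forward 2, now at (x=2, y=3)
  F5: move forward 2/5 (blocked), now at (x=0, y=3)
  F3: move forward 0/3 (blocked), now at (x=0, y=3)
  F1: move forward 0/1 (blocked), now at (x=0, y=3)
  R: turn right, now facing North
  L: turn left, now facing West
  F5: move forward 0/5 (blocked), now at (x=0, y=3)
Final: (x=0, y=3), facing West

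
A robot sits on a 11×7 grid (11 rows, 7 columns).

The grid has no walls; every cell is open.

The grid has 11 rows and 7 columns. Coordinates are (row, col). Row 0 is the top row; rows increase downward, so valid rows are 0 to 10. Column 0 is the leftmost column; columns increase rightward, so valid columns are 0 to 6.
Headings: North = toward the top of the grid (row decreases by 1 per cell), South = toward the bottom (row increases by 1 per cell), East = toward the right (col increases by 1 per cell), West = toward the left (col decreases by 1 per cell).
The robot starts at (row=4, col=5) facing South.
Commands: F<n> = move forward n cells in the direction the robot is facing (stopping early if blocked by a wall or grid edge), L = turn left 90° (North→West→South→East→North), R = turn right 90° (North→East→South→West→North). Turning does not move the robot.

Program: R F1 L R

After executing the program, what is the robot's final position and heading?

Answer: Final position: (row=4, col=4), facing West

Derivation:
Start: (row=4, col=5), facing South
  R: turn right, now facing West
  F1: move forward 1, now at (row=4, col=4)
  L: turn left, now facing South
  R: turn right, now facing West
Final: (row=4, col=4), facing West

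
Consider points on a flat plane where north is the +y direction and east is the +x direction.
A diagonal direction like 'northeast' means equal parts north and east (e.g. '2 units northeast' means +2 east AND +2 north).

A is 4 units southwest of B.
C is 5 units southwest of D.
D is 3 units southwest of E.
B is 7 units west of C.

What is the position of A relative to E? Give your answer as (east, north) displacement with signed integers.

Answer: A is at (east=-19, north=-12) relative to E.

Derivation:
Place E at the origin (east=0, north=0).
  D is 3 units southwest of E: delta (east=-3, north=-3); D at (east=-3, north=-3).
  C is 5 units southwest of D: delta (east=-5, north=-5); C at (east=-8, north=-8).
  B is 7 units west of C: delta (east=-7, north=+0); B at (east=-15, north=-8).
  A is 4 units southwest of B: delta (east=-4, north=-4); A at (east=-19, north=-12).
Therefore A relative to E: (east=-19, north=-12).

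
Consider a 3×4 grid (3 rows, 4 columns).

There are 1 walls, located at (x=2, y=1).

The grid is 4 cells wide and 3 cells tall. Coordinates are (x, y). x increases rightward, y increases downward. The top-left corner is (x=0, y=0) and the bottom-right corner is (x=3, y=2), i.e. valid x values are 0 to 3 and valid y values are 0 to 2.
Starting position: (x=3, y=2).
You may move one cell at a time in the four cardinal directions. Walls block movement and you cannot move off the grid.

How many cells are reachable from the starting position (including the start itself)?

Answer: Reachable cells: 11

Derivation:
BFS flood-fill from (x=3, y=2):
  Distance 0: (x=3, y=2)
  Distance 1: (x=3, y=1), (x=2, y=2)
  Distance 2: (x=3, y=0), (x=1, y=2)
  Distance 3: (x=2, y=0), (x=1, y=1), (x=0, y=2)
  Distance 4: (x=1, y=0), (x=0, y=1)
  Distance 5: (x=0, y=0)
Total reachable: 11 (grid has 11 open cells total)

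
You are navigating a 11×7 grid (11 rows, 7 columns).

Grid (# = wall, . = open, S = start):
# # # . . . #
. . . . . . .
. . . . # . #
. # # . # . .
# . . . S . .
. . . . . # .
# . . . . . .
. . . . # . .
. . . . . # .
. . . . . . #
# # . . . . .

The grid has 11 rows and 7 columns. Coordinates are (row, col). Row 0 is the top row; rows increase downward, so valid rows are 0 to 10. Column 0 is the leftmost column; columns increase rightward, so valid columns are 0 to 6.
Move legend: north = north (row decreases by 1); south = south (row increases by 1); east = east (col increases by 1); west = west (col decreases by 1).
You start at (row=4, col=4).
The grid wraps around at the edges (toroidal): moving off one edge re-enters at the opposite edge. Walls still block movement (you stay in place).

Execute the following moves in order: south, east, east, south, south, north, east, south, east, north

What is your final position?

Answer: Final position: (row=6, col=5)

Derivation:
Start: (row=4, col=4)
  south (south): (row=4, col=4) -> (row=5, col=4)
  east (east): blocked, stay at (row=5, col=4)
  east (east): blocked, stay at (row=5, col=4)
  south (south): (row=5, col=4) -> (row=6, col=4)
  south (south): blocked, stay at (row=6, col=4)
  north (north): (row=6, col=4) -> (row=5, col=4)
  east (east): blocked, stay at (row=5, col=4)
  south (south): (row=5, col=4) -> (row=6, col=4)
  east (east): (row=6, col=4) -> (row=6, col=5)
  north (north): blocked, stay at (row=6, col=5)
Final: (row=6, col=5)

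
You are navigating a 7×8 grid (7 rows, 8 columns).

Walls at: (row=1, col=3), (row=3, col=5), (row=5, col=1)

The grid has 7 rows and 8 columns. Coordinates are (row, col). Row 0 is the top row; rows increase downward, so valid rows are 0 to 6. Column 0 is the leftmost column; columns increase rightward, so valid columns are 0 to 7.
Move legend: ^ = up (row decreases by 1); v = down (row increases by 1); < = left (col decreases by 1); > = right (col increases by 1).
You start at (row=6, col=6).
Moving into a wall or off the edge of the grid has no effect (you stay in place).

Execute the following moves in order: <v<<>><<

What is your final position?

Start: (row=6, col=6)
  < (left): (row=6, col=6) -> (row=6, col=5)
  v (down): blocked, stay at (row=6, col=5)
  < (left): (row=6, col=5) -> (row=6, col=4)
  < (left): (row=6, col=4) -> (row=6, col=3)
  > (right): (row=6, col=3) -> (row=6, col=4)
  > (right): (row=6, col=4) -> (row=6, col=5)
  < (left): (row=6, col=5) -> (row=6, col=4)
  < (left): (row=6, col=4) -> (row=6, col=3)
Final: (row=6, col=3)

Answer: Final position: (row=6, col=3)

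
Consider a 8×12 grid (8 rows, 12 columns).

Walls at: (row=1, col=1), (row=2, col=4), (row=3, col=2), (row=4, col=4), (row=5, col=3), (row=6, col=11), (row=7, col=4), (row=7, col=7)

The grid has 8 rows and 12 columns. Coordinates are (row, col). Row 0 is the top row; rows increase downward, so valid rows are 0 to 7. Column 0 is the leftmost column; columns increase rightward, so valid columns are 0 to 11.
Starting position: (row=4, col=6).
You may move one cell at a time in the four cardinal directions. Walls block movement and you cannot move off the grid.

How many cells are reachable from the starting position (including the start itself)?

BFS flood-fill from (row=4, col=6):
  Distance 0: (row=4, col=6)
  Distance 1: (row=3, col=6), (row=4, col=5), (row=4, col=7), (row=5, col=6)
  Distance 2: (row=2, col=6), (row=3, col=5), (row=3, col=7), (row=4, col=8), (row=5, col=5), (row=5, col=7), (row=6, col=6)
  Distance 3: (row=1, col=6), (row=2, col=5), (row=2, col=7), (row=3, col=4), (row=3, col=8), (row=4, col=9), (row=5, col=4), (row=5, col=8), (row=6, col=5), (row=6, col=7), (row=7, col=6)
  Distance 4: (row=0, col=6), (row=1, col=5), (row=1, col=7), (row=2, col=8), (row=3, col=3), (row=3, col=9), (row=4, col=10), (row=5, col=9), (row=6, col=4), (row=6, col=8), (row=7, col=5)
  Distance 5: (row=0, col=5), (row=0, col=7), (row=1, col=4), (row=1, col=8), (row=2, col=3), (row=2, col=9), (row=3, col=10), (row=4, col=3), (row=4, col=11), (row=5, col=10), (row=6, col=3), (row=6, col=9), (row=7, col=8)
  Distance 6: (row=0, col=4), (row=0, col=8), (row=1, col=3), (row=1, col=9), (row=2, col=2), (row=2, col=10), (row=3, col=11), (row=4, col=2), (row=5, col=11), (row=6, col=2), (row=6, col=10), (row=7, col=3), (row=7, col=9)
  Distance 7: (row=0, col=3), (row=0, col=9), (row=1, col=2), (row=1, col=10), (row=2, col=1), (row=2, col=11), (row=4, col=1), (row=5, col=2), (row=6, col=1), (row=7, col=2), (row=7, col=10)
  Distance 8: (row=0, col=2), (row=0, col=10), (row=1, col=11), (row=2, col=0), (row=3, col=1), (row=4, col=0), (row=5, col=1), (row=6, col=0), (row=7, col=1), (row=7, col=11)
  Distance 9: (row=0, col=1), (row=0, col=11), (row=1, col=0), (row=3, col=0), (row=5, col=0), (row=7, col=0)
  Distance 10: (row=0, col=0)
Total reachable: 88 (grid has 88 open cells total)

Answer: Reachable cells: 88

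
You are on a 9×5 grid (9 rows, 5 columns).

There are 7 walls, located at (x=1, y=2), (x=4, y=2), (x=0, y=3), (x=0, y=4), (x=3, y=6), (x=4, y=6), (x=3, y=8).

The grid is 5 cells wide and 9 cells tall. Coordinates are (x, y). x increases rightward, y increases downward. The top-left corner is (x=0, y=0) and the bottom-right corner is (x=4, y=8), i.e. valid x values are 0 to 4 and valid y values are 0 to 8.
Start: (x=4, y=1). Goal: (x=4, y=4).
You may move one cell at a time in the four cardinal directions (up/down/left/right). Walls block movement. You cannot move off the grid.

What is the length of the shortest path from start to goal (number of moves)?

Answer: Shortest path length: 5

Derivation:
BFS from (x=4, y=1) until reaching (x=4, y=4):
  Distance 0: (x=4, y=1)
  Distance 1: (x=4, y=0), (x=3, y=1)
  Distance 2: (x=3, y=0), (x=2, y=1), (x=3, y=2)
  Distance 3: (x=2, y=0), (x=1, y=1), (x=2, y=2), (x=3, y=3)
  Distance 4: (x=1, y=0), (x=0, y=1), (x=2, y=3), (x=4, y=3), (x=3, y=4)
  Distance 5: (x=0, y=0), (x=0, y=2), (x=1, y=3), (x=2, y=4), (x=4, y=4), (x=3, y=5)  <- goal reached here
One shortest path (5 moves): (x=4, y=1) -> (x=3, y=1) -> (x=3, y=2) -> (x=3, y=3) -> (x=4, y=3) -> (x=4, y=4)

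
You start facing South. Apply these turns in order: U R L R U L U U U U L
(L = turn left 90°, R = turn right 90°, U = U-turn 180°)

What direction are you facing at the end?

Answer: Final heading: East

Derivation:
Start: South
  U (U-turn (180°)) -> North
  R (right (90° clockwise)) -> East
  L (left (90° counter-clockwise)) -> North
  R (right (90° clockwise)) -> East
  U (U-turn (180°)) -> West
  L (left (90° counter-clockwise)) -> South
  U (U-turn (180°)) -> North
  U (U-turn (180°)) -> South
  U (U-turn (180°)) -> North
  U (U-turn (180°)) -> South
  L (left (90° counter-clockwise)) -> East
Final: East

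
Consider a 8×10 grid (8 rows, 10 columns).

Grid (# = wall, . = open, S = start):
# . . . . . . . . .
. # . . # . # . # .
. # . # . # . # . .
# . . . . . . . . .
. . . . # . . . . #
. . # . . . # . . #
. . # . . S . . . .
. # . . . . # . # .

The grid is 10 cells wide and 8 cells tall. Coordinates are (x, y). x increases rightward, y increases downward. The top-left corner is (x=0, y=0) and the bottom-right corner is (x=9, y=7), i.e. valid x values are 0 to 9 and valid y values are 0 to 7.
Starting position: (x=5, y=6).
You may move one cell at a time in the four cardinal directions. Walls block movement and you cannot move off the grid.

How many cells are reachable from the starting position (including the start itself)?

Answer: Reachable cells: 59

Derivation:
BFS flood-fill from (x=5, y=6):
  Distance 0: (x=5, y=6)
  Distance 1: (x=5, y=5), (x=4, y=6), (x=6, y=6), (x=5, y=7)
  Distance 2: (x=5, y=4), (x=4, y=5), (x=3, y=6), (x=7, y=6), (x=4, y=7)
  Distance 3: (x=5, y=3), (x=6, y=4), (x=3, y=5), (x=7, y=5), (x=8, y=6), (x=3, y=7), (x=7, y=7)
  Distance 4: (x=4, y=3), (x=6, y=3), (x=3, y=4), (x=7, y=4), (x=8, y=5), (x=9, y=6), (x=2, y=7)
  Distance 5: (x=4, y=2), (x=6, y=2), (x=3, y=3), (x=7, y=3), (x=2, y=4), (x=8, y=4), (x=9, y=7)
  Distance 6: (x=2, y=3), (x=8, y=3), (x=1, y=4)
  Distance 7: (x=2, y=2), (x=8, y=2), (x=1, y=3), (x=9, y=3), (x=0, y=4), (x=1, y=5)
  Distance 8: (x=2, y=1), (x=9, y=2), (x=0, y=5), (x=1, y=6)
  Distance 9: (x=2, y=0), (x=3, y=1), (x=9, y=1), (x=0, y=6)
  Distance 10: (x=1, y=0), (x=3, y=0), (x=9, y=0), (x=0, y=7)
  Distance 11: (x=4, y=0), (x=8, y=0)
  Distance 12: (x=5, y=0), (x=7, y=0)
  Distance 13: (x=6, y=0), (x=5, y=1), (x=7, y=1)
Total reachable: 59 (grid has 61 open cells total)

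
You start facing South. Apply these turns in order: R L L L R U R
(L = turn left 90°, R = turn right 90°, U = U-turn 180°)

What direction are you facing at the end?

Answer: Final heading: North

Derivation:
Start: South
  R (right (90° clockwise)) -> West
  L (left (90° counter-clockwise)) -> South
  L (left (90° counter-clockwise)) -> East
  L (left (90° counter-clockwise)) -> North
  R (right (90° clockwise)) -> East
  U (U-turn (180°)) -> West
  R (right (90° clockwise)) -> North
Final: North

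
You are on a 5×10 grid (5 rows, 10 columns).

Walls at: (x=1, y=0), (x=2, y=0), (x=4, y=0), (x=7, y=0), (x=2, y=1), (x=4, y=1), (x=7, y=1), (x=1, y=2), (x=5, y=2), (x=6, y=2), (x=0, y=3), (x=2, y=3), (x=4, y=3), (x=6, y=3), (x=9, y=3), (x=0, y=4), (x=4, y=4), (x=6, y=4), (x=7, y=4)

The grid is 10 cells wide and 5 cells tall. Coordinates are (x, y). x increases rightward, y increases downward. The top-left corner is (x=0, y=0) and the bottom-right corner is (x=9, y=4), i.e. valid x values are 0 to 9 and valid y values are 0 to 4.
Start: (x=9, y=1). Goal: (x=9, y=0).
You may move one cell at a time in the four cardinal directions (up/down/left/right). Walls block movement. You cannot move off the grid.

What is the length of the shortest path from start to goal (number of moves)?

Answer: Shortest path length: 1

Derivation:
BFS from (x=9, y=1) until reaching (x=9, y=0):
  Distance 0: (x=9, y=1)
  Distance 1: (x=9, y=0), (x=8, y=1), (x=9, y=2)  <- goal reached here
One shortest path (1 moves): (x=9, y=1) -> (x=9, y=0)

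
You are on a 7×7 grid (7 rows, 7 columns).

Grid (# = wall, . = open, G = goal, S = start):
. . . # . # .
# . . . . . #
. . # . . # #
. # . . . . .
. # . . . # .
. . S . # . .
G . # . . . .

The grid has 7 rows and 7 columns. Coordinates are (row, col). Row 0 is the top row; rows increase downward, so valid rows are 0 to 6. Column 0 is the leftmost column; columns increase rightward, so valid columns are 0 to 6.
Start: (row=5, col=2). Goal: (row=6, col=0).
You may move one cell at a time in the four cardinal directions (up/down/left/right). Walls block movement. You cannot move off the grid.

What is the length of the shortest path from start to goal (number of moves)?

Answer: Shortest path length: 3

Derivation:
BFS from (row=5, col=2) until reaching (row=6, col=0):
  Distance 0: (row=5, col=2)
  Distance 1: (row=4, col=2), (row=5, col=1), (row=5, col=3)
  Distance 2: (row=3, col=2), (row=4, col=3), (row=5, col=0), (row=6, col=1), (row=6, col=3)
  Distance 3: (row=3, col=3), (row=4, col=0), (row=4, col=4), (row=6, col=0), (row=6, col=4)  <- goal reached here
One shortest path (3 moves): (row=5, col=2) -> (row=5, col=1) -> (row=5, col=0) -> (row=6, col=0)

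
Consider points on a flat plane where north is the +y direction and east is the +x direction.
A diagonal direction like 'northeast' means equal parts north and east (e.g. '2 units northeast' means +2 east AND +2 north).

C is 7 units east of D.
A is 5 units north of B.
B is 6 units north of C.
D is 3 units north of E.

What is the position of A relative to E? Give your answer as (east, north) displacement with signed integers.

Place E at the origin (east=0, north=0).
  D is 3 units north of E: delta (east=+0, north=+3); D at (east=0, north=3).
  C is 7 units east of D: delta (east=+7, north=+0); C at (east=7, north=3).
  B is 6 units north of C: delta (east=+0, north=+6); B at (east=7, north=9).
  A is 5 units north of B: delta (east=+0, north=+5); A at (east=7, north=14).
Therefore A relative to E: (east=7, north=14).

Answer: A is at (east=7, north=14) relative to E.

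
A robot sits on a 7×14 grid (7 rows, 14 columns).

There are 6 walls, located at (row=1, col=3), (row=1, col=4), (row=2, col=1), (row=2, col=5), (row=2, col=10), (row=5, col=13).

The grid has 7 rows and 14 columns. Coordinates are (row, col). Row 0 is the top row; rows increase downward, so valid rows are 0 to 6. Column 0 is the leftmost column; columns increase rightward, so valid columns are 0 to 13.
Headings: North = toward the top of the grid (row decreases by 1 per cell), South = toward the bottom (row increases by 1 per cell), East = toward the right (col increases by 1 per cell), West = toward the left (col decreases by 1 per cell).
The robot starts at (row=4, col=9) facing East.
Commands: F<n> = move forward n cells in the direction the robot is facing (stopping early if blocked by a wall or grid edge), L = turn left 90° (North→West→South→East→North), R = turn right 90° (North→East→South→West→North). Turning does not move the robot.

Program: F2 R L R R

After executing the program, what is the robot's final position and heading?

Answer: Final position: (row=4, col=11), facing West

Derivation:
Start: (row=4, col=9), facing East
  F2: move forward 2, now at (row=4, col=11)
  R: turn right, now facing South
  L: turn left, now facing East
  R: turn right, now facing South
  R: turn right, now facing West
Final: (row=4, col=11), facing West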